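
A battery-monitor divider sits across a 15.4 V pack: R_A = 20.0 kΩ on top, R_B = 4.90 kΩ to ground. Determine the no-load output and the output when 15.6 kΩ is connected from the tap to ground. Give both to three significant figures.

Unloaded: 3.03 V; loaded: 2.42 V

Open-circuit: V = 15.4 × 4.90/(20.0 + 4.90) = 3.03 V.
With the load, R_B becomes R_B‖R_L = 3.729 kΩ, so V = 15.4 × 3.729/23.73 = 2.42 V.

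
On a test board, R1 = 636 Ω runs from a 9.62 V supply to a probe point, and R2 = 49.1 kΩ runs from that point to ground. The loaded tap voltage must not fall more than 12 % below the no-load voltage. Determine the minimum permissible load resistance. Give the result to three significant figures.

R_L(min) ≈ 4.60 kΩ

Output resistance R_th = R1‖R2 = (636 × 49100)/49740 = 627.9 Ω.
The fractional drop is R_th/(R_th + R_L); requiring this ≤ 0.120 gives R_L ≥ R_th(1/0.120 − 1) = 627.9 × 7.333 = 4.60 kΩ.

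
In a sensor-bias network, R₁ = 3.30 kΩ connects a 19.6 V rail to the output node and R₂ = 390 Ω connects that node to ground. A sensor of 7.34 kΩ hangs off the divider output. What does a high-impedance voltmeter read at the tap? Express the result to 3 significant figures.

The load sits in parallel with R₂: R₂‖R_L = (390 × 7340) / (390 + 7340) = 370.3 Ω.
V_out = 19.6 × 370.3 / (3300 + 370.3) = 19.6 × 370.3/3670 = 1.98 V.

V_out ≈ 1.98 V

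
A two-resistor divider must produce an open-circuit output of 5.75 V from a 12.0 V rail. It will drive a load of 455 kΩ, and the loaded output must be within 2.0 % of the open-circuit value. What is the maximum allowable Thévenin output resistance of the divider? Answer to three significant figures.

Loading drop = R_th/(R_th + R_L) ≤ 0.0200, so R_th ≤ R_L · ε/(1−ε) = 455 kΩ × 0.0200/0.9800 = 9.29 kΩ.
(Any R1, R2 with R2/(R1+R2) = 0.479 and R1‖R2 ≤ 9.29 kΩ will meet the spec.)

R_th ≤ 9.29 kΩ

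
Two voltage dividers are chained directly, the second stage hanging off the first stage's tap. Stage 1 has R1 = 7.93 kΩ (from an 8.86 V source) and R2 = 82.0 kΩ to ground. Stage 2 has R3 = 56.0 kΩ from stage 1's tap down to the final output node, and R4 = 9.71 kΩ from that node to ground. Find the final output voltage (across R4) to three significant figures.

Stage 2 presents R3+R4 = 65.71 kΩ as a load on stage 1's tap.
Stage 1's lower leg becomes R2‖(R3+R4) = 36.48 kΩ, so V_mid = 8.86 × 36.48/44.41 = 7.278 V.
Stage 2 is itself unloaded: V_out = V_mid × R4/(R3+R4) = 7.278 × 9.71/65.71 = 1.08 V.

V_out ≈ 1.08 V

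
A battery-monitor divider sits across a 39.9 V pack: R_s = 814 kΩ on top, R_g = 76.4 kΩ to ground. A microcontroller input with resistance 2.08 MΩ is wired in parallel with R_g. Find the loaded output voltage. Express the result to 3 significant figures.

V_out ≈ 3.31 V

The load sits in parallel with R_g: R_g‖R_L = (76.4 × 2080) / (76.4 + 2080) = 73.69 kΩ.
V_out = 39.9 × 73.69 / (814 + 73.69) = 39.9 × 73.69/887.7 = 3.31 V.
(Unloaded it would have been 3.42 V.)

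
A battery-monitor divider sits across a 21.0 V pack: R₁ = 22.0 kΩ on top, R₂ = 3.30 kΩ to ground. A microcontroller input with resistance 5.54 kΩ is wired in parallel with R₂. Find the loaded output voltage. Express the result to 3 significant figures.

The load sits in parallel with R₂: R₂‖R_L = (3.30 × 5.54) / (3.30 + 5.54) = 2.068 kΩ.
V_out = 21.0 × 2.068 / (22.0 + 2.068) = 21.0 × 2.068/24.07 = 1.80 V.
(Unloaded it would have been 2.74 V.)

V_out ≈ 1.80 V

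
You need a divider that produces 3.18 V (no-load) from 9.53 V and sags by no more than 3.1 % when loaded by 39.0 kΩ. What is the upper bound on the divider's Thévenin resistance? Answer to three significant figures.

Loading drop = R_th/(R_th + R_L) ≤ 0.0310, so R_th ≤ R_L · ε/(1−ε) = 39.0 kΩ × 0.0310/0.9690 = 1.25 kΩ.

R_th ≤ 1.25 kΩ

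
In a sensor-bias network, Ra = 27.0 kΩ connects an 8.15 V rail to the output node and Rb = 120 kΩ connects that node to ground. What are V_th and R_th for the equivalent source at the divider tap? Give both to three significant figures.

V_th is the open-circuit tap voltage: 8.15 × 120/(27.0 + 120) = 6.65 V.
With the supply zeroed, Ra and Rb appear in parallel from the tap: R_th = Ra‖Rb = (27.0 × 120)/147.0 = 22.0 kΩ.

V_th = 6.65 V, R_th = 22.0 kΩ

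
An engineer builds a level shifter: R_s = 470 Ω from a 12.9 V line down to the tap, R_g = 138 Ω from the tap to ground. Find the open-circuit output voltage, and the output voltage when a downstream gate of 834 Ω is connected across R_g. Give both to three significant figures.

Unloaded: 2.93 V; loaded: 2.60 V

Open-circuit: V = 12.9 × 138/(470 + 138) = 2.93 V.
With the load, R_g becomes R_g‖R_L = 118.4 Ω, so V = 12.9 × 118.4/588.4 = 2.60 V.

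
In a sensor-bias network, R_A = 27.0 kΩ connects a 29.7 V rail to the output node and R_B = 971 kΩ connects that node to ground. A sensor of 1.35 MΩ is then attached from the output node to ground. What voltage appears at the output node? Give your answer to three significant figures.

V_out ≈ 28.3 V

The load sits in parallel with R_B: R_B‖R_L = (971 × 1350) / (971 + 1350) = 564.8 kΩ.
V_out = 29.7 × 564.8 / (27.0 + 564.8) = 29.7 × 564.8/591.8 = 28.3 V.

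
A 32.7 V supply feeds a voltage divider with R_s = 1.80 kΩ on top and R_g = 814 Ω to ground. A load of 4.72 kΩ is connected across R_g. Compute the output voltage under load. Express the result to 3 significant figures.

V_out ≈ 9.10 V

The load sits in parallel with R_g: R_g‖R_L = (814 × 4720) / (814 + 4720) = 694.3 Ω.
V_out = 32.7 × 694.3 / (1800 + 694.3) = 32.7 × 694.3/2494 = 9.10 V.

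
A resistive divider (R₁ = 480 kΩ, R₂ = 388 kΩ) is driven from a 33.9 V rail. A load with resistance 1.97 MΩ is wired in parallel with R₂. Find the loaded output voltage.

V_out ≈ 13.7 V

The load sits in parallel with R₂: R₂‖R_L = (388 × 1970) / (388 + 1970) = 324.2 kΩ.
V_out = 33.9 × 324.2 / (480 + 324.2) = 33.9 × 324.2/804.2 = 13.7 V.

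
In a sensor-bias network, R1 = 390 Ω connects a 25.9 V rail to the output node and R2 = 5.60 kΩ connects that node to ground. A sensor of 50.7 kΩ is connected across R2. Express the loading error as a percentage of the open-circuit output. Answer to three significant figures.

The divider's output (Thévenin) resistance is R1‖R2 = 364.6 Ω.
Fractional drop under load = R_th/(R_th + R_L) = 364.6 / (364.6 + 50700) = 0.007140.
So the output falls by 0.714 %.

0.714 %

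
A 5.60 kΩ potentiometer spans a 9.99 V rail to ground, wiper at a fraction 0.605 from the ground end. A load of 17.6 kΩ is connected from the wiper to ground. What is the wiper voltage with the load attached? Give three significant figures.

The wiper splits the pot into (1−α)R = 2.212 kΩ above and αR = 3.388 kΩ below.
Lower section ‖ load = 2.841 kΩ.
V_wiper = 9.99 × 2.841/(2.212 + 2.841) = 5.62 V.

V ≈ 5.62 V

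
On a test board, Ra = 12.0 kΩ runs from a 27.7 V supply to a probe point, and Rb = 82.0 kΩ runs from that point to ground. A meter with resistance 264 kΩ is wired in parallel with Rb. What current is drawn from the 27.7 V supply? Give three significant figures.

Rb‖R_L = 62.57 kΩ, so the source sees Ra + Rb‖R_L = 74.57 kΩ.
I = 27.7 V / 74.57 kΩ = 0.371 mA.

I ≈ 0.371 mA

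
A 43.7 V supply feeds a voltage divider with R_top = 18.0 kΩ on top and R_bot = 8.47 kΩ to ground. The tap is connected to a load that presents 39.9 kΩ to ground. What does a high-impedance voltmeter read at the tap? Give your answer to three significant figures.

V_out ≈ 12.2 V

The load sits in parallel with R_bot: R_bot‖R_L = (8.47 × 39.9) / (8.47 + 39.9) = 6.987 kΩ.
V_out = 43.7 × 6.987 / (18.0 + 6.987) = 43.7 × 6.987/24.99 = 12.2 V.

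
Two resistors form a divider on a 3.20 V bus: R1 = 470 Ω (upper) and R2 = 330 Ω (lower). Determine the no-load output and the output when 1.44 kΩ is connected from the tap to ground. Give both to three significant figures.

Unloaded: 1.32 V; loaded: 1.16 V

Open-circuit: V = 3.20 × 330/(470 + 330) = 1.32 V.
With the load, R2 becomes R2‖R_L = 268.5 Ω, so V = 3.20 × 268.5/738.5 = 1.16 V.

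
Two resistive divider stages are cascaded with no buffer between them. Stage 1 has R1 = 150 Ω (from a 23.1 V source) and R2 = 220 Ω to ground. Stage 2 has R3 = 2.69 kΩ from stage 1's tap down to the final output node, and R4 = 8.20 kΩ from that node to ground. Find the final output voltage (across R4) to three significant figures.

V_out ≈ 10.3 V

Stage 2 presents R3+R4 = 10890 Ω as a load on stage 1's tap.
Stage 1's lower leg becomes R2‖(R3+R4) = 215.6 Ω, so V_mid = 23.1 × 215.6/365.6 = 13.62 V.
Stage 2 is itself unloaded: V_out = V_mid × R4/(R3+R4) = 13.62 × 8200/10890 = 10.3 V.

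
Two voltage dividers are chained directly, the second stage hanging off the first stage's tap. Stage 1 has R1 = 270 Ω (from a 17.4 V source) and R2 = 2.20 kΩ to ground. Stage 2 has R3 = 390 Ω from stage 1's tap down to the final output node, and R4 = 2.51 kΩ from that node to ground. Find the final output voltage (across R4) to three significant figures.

Stage 2 presents R3+R4 = 2900 Ω as a load on stage 1's tap.
Stage 1's lower leg becomes R2‖(R3+R4) = 1251 Ω, so V_mid = 17.4 × 1251/1521 = 14.31 V.
Stage 2 is itself unloaded: V_out = V_mid × R4/(R3+R4) = 14.31 × 2510/2900 = 12.4 V.

V_out ≈ 12.4 V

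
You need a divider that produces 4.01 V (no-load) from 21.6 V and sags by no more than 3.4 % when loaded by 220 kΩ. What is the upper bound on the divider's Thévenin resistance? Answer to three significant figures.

R_th ≤ 7.74 kΩ

Loading drop = R_th/(R_th + R_L) ≤ 0.0340, so R_th ≤ R_L · ε/(1−ε) = 220 kΩ × 0.0340/0.9660 = 7.74 kΩ.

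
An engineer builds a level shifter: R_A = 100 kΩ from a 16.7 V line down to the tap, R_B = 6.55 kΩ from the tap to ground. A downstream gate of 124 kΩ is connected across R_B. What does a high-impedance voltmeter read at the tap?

The load sits in parallel with R_B: R_B‖R_L = (6.55 × 124) / (6.55 + 124) = 6.221 kΩ.
V_out = 16.7 × 6.221 / (100 + 6.221) = 16.7 × 6.221/106.2 = 0.978 V.
(Unloaded it would have been 1.03 V.)

V_out ≈ 0.978 V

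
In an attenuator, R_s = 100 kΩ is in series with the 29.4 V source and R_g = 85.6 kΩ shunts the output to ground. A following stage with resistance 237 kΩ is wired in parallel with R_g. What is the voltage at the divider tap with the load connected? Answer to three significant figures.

The load sits in parallel with R_g: R_g‖R_L = (85.6 × 237) / (85.6 + 237) = 62.89 kΩ.
V_out = 29.4 × 62.89 / (100 + 62.89) = 29.4 × 62.89/162.9 = 11.4 V.

V_out ≈ 11.4 V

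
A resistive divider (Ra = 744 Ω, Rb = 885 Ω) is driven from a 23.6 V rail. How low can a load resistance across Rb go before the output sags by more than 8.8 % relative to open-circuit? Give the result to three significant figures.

R_L(min) ≈ 4.19 kΩ

Output resistance R_th = Ra‖Rb = (744 × 885)/1629 = 404.2 Ω.
The fractional drop is R_th/(R_th + R_L); requiring this ≤ 0.0880 gives R_L ≥ R_th(1/0.0880 − 1) = 404.2 × 10.36 = 4.19 kΩ.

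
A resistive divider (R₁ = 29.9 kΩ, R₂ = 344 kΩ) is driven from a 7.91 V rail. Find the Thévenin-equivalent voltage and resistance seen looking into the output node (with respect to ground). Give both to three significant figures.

V_th is the open-circuit tap voltage: 7.91 × 344/(29.9 + 344) = 7.28 V.
With the supply zeroed, R₁ and R₂ appear in parallel from the tap: R_th = R₁‖R₂ = (29.9 × 344)/373.9 = 27.5 kΩ.

V_th = 7.28 V, R_th = 27.5 kΩ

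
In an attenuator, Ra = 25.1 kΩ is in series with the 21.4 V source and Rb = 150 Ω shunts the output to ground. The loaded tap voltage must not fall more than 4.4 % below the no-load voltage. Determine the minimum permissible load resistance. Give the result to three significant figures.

Output resistance R_th = Ra‖Rb = (25100 × 150)/25250 = 149.1 Ω.
The fractional drop is R_th/(R_th + R_L); requiring this ≤ 0.0440 gives R_L ≥ R_th(1/0.0440 − 1) = 149.1 × 21.73 = 3.24 kΩ.

R_L(min) ≈ 3.24 kΩ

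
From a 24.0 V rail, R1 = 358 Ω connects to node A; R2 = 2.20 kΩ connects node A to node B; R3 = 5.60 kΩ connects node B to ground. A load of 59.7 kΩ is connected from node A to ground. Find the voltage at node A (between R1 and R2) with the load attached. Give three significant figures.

V ≈ 22.8 V

Below node A the series string R2+R3 = 7800 Ω sits in parallel with the 59700 Ω load: 6899 Ω.
V_A = 24.0 × 6899/(358 + 6899) = 22.8 V.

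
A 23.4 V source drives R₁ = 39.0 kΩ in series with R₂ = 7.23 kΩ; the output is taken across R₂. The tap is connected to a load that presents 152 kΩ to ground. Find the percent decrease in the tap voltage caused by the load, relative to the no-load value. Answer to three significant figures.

3.86 %

The divider's output (Thévenin) resistance is R₁‖R₂ = 6.099 kΩ.
Fractional drop under load = R_th/(R_th + R_L) = 6.099 / (6.099 + 152) = 0.03858.
So the output falls by 3.86 %.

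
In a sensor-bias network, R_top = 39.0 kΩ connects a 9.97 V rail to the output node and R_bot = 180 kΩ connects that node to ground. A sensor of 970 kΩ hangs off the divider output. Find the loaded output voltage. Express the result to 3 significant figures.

The load sits in parallel with R_bot: R_bot‖R_L = (180 × 970) / (180 + 970) = 151.8 kΩ.
V_out = 9.97 × 151.8 / (39.0 + 151.8) = 9.97 × 151.8/190.8 = 7.93 V.

V_out ≈ 7.93 V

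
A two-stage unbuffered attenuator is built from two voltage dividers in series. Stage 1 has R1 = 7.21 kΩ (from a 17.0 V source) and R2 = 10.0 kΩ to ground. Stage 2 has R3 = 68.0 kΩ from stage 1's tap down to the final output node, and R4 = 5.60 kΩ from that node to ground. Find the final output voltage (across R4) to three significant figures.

V_out ≈ 0.711 V

Stage 2 presents R3+R4 = 73.60 kΩ as a load on stage 1's tap.
Stage 1's lower leg becomes R2‖(R3+R4) = 8.804 kΩ, so V_mid = 17.0 × 8.804/16.01 = 9.346 V.
Stage 2 is itself unloaded: V_out = V_mid × R4/(R3+R4) = 9.346 × 5.60/73.60 = 0.711 V.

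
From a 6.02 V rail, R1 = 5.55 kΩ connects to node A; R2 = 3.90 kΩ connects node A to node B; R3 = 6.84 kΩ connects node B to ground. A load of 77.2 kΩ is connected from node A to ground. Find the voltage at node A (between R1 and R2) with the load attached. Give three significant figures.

Below node A the series string R2+R3 = 10.74 kΩ sits in parallel with the 77.2 kΩ load: 9.428 kΩ.
V_A = 6.02 × 9.428/(5.55 + 9.428) = 3.79 V.

V ≈ 3.79 V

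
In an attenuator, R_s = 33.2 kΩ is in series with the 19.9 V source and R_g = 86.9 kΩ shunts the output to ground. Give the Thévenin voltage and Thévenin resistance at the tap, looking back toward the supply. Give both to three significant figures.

V_th is the open-circuit tap voltage: 19.9 × 86.9/(33.2 + 86.9) = 14.4 V.
With the supply zeroed, R_s and R_g appear in parallel from the tap: R_th = R_s‖R_g = (33.2 × 86.9)/120.1 = 24.0 kΩ.

V_th = 14.4 V, R_th = 24.0 kΩ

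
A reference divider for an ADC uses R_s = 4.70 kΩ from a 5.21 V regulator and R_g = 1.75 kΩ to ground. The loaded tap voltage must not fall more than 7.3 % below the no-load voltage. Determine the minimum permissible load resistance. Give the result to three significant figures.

Output resistance R_th = R_s‖R_g = (4.70 × 1.75)/6.450 = 1.275 kΩ.
The fractional drop is R_th/(R_th + R_L); requiring this ≤ 0.0730 gives R_L ≥ R_th(1/0.0730 − 1) = 1.275 × 12.70 = 16.2 kΩ.

R_L(min) ≈ 16.2 kΩ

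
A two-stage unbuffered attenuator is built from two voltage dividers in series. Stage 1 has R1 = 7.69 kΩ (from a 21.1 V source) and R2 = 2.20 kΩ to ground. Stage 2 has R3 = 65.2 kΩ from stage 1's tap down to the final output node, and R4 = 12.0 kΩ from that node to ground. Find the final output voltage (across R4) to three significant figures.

Stage 2 presents R3+R4 = 77.20 kΩ as a load on stage 1's tap.
Stage 1's lower leg becomes R2‖(R3+R4) = 2.139 kΩ, so V_mid = 21.1 × 2.139/9.829 = 4.592 V.
Stage 2 is itself unloaded: V_out = V_mid × R4/(R3+R4) = 4.592 × 12.0/77.20 = 0.714 V.

V_out ≈ 0.714 V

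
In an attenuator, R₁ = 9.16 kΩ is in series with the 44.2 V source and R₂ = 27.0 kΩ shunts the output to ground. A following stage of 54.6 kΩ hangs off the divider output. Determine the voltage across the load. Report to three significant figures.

The load sits in parallel with R₂: R₂‖R_L = (27.0 × 54.6) / (27.0 + 54.6) = 18.07 kΩ.
V_out = 44.2 × 18.07 / (9.16 + 18.07) = 44.2 × 18.07/27.23 = 29.3 V.

V_out ≈ 29.3 V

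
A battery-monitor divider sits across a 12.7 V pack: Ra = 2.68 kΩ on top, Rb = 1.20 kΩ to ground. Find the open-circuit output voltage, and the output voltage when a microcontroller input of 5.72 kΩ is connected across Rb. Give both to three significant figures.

Open-circuit: V = 12.7 × 1.20/(2.68 + 1.20) = 3.93 V.
With the load, Rb becomes Rb‖R_L = 0.9919 kΩ, so V = 12.7 × 0.9919/3.672 = 3.43 V.

Unloaded: 3.93 V; loaded: 3.43 V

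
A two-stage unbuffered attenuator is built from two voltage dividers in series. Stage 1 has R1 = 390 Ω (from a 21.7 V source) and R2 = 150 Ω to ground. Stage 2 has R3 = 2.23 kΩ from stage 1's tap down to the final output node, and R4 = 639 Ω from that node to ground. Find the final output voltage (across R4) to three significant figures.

Stage 2 presents R3+R4 = 2869 Ω as a load on stage 1's tap.
Stage 1's lower leg becomes R2‖(R3+R4) = 142.5 Ω, so V_mid = 21.7 × 142.5/532.5 = 5.808 V.
Stage 2 is itself unloaded: V_out = V_mid × R4/(R3+R4) = 5.808 × 639/2869 = 1.29 V.

V_out ≈ 1.29 V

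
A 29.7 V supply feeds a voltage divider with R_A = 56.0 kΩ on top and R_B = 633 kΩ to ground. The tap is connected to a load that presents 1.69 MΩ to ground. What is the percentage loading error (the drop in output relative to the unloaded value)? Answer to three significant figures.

2.95 %

The divider's output (Thévenin) resistance is R_A‖R_B = 51.45 kΩ.
Fractional drop under load = R_th/(R_th + R_L) = 51.45 / (51.45 + 1690) = 0.02954.
So the output falls by 2.95 %.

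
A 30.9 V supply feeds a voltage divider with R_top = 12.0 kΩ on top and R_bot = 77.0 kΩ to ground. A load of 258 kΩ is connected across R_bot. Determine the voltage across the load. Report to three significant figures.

The load sits in parallel with R_bot: R_bot‖R_L = (77.0 × 258) / (77.0 + 258) = 59.30 kΩ.
V_out = 30.9 × 59.30 / (12.0 + 59.30) = 30.9 × 59.30/71.30 = 25.7 V.
(Unloaded it would have been 26.7 V.)

V_out ≈ 25.7 V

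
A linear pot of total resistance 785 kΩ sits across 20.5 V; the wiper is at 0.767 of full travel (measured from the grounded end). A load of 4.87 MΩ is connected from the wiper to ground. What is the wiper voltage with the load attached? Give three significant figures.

V ≈ 15.3 V

The wiper splits the pot into (1−α)R = 182.9 kΩ above and αR = 602.1 kΩ below.
Lower section ‖ load = 535.8 kΩ.
V_wiper = 20.5 × 535.8/(182.9 + 535.8) = 15.3 V.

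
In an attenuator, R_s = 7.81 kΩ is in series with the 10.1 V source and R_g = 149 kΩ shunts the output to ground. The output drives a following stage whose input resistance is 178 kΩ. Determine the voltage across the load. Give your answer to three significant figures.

V_out ≈ 9.21 V

The load sits in parallel with R_g: R_g‖R_L = (149 × 178) / (149 + 178) = 81.11 kΩ.
V_out = 10.1 × 81.11 / (7.81 + 81.11) = 10.1 × 81.11/88.92 = 9.21 V.
(Unloaded it would have been 9.60 V.)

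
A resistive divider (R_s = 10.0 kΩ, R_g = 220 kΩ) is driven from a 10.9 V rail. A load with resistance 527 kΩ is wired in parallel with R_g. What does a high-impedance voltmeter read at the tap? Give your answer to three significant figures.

The load sits in parallel with R_g: R_g‖R_L = (220 × 527) / (220 + 527) = 155.2 kΩ.
V_out = 10.9 × 155.2 / (10.0 + 155.2) = 10.9 × 155.2/165.2 = 10.2 V.
(Unloaded it would have been 10.4 V.)

V_out ≈ 10.2 V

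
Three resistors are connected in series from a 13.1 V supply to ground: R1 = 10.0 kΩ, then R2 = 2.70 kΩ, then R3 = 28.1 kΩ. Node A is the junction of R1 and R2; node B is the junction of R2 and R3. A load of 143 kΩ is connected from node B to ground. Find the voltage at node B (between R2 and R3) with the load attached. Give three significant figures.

V ≈ 8.50 V

At node B, R3 is in parallel with the load: R3‖R_L = 23.49 kΩ.
Below node A the resistance is R2 + (R3‖R_L) = 26.19 kΩ, so V_A = 13.1 × 26.19/36.19 = 9.480 V.
Then V_B = V_A × (R3‖R_L)/(R2 + R3‖R_L) = 9.480 × 23.49/26.19 = 8.50 V.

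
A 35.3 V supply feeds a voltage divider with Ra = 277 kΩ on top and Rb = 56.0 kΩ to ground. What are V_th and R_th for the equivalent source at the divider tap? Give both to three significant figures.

V_th = 5.94 V, R_th = 46.6 kΩ

V_th is the open-circuit tap voltage: 35.3 × 56.0/(277 + 56.0) = 5.94 V.
With the supply zeroed, Ra and Rb appear in parallel from the tap: R_th = Ra‖Rb = (277 × 56.0)/333.0 = 46.6 kΩ.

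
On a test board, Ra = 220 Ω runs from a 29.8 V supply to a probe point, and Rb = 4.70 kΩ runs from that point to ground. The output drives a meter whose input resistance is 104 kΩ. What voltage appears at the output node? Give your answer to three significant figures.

The load sits in parallel with Rb: Rb‖R_L = (4700 × 104000) / (4700 + 104000) = 4497 Ω.
V_out = 29.8 × 4497 / (220 + 4497) = 29.8 × 4497/4717 = 28.4 V.

V_out ≈ 28.4 V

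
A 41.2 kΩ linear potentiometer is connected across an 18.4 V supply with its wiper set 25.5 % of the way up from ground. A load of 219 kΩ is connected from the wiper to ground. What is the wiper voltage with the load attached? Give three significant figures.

The wiper splits the pot into (1−α)R = 30.69 kΩ above and αR = 10.51 kΩ below.
Lower section ‖ load = 10.03 kΩ.
V_wiper = 18.4 × 10.03/(30.69 + 10.03) = 4.53 V.

V ≈ 4.53 V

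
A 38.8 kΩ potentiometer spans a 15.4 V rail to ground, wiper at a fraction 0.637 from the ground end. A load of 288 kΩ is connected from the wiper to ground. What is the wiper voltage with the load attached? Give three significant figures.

V ≈ 9.51 V

The wiper splits the pot into (1−α)R = 14.08 kΩ above and αR = 24.72 kΩ below.
Lower section ‖ load = 22.76 kΩ.
V_wiper = 15.4 × 22.76/(14.08 + 22.76) = 9.51 V.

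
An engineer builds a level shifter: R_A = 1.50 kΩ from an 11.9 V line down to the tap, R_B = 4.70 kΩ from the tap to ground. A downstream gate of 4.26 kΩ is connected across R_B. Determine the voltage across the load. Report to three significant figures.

The load sits in parallel with R_B: R_B‖R_L = (4.70 × 4.26) / (4.70 + 4.26) = 2.235 kΩ.
V_out = 11.9 × 2.235 / (1.50 + 2.235) = 11.9 × 2.235/3.735 = 7.12 V.
(Unloaded it would have been 9.02 V.)

V_out ≈ 7.12 V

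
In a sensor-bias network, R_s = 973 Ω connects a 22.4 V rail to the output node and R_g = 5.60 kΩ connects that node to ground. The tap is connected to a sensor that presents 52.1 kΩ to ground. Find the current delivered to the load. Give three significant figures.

R_g‖R_L = 5056 Ω; V_out = 22.4 × 5056/6029 = 18.79 V.
I_L = V_out / R_L = 18.79 / 52.1 kΩ = 0.361 mA.

I_L ≈ 0.361 mA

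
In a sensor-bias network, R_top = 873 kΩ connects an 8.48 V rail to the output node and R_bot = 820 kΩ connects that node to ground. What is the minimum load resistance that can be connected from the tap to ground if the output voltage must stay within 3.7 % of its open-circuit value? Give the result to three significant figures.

R_L(min) ≈ 11.0 MΩ

Output resistance R_th = R_top‖R_bot = (873 × 820)/1693 = 422.8 kΩ.
The fractional drop is R_th/(R_th + R_L); requiring this ≤ 0.0370 gives R_L ≥ R_th(1/0.0370 − 1) = 422.8 × 26.03 = 11.0 MΩ.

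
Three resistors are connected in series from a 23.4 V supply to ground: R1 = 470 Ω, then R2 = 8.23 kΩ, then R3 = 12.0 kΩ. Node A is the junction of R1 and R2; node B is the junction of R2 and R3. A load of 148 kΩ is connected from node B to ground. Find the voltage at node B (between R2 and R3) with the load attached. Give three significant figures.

V ≈ 13.1 V

At node B, R3 is in parallel with the load: R3‖R_L = 11100 Ω.
Below node A the resistance is R2 + (R3‖R_L) = 19330 Ω, so V_A = 23.4 × 19330/19800 = 22.84 V.
Then V_B = V_A × (R3‖R_L)/(R2 + R3‖R_L) = 22.84 × 11100/19330 = 13.1 V.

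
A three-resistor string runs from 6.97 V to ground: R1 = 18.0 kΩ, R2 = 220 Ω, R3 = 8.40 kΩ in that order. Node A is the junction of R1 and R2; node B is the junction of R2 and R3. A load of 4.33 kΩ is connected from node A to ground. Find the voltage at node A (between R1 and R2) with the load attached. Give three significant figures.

V ≈ 0.962 V

Below node A the series string R2+R3 = 8620 Ω sits in parallel with the 4330 Ω load: 2882 Ω.
V_A = 6.97 × 2882/(18000 + 2882) = 0.962 V.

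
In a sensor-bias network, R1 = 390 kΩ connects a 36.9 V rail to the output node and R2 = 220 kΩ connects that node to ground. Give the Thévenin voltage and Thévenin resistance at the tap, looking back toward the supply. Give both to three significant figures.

V_th is the open-circuit tap voltage: 36.9 × 220/(390 + 220) = 13.3 V.
With the supply zeroed, R1 and R2 appear in parallel from the tap: R_th = R1‖R2 = (390 × 220)/610.0 = 141 kΩ.

V_th = 13.3 V, R_th = 141 kΩ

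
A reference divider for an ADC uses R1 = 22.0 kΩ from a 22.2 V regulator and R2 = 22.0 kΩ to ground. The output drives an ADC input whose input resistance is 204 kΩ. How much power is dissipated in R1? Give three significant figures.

P ≈ 6.19 mW

Total resistance from the source is R1 + (R2‖R_L) = 41.86 kΩ, so I = 22.2/41.86 kΩ = 0.5304 mA.
P = I²·R1 = (0.5304 mA)² × 22.0 kΩ = 6.19 mW.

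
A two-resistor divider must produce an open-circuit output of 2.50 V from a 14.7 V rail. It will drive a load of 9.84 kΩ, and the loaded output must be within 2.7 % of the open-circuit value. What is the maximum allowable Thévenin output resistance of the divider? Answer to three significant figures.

Loading drop = R_th/(R_th + R_L) ≤ 0.0270, so R_th ≤ R_L · ε/(1−ε) = 9.84 kΩ × 0.0270/0.9730 = 273 Ω.
(Any R1, R2 with R2/(R1+R2) = 0.170 and R1‖R2 ≤ 273 Ω will meet the spec.)

R_th ≤ 273 Ω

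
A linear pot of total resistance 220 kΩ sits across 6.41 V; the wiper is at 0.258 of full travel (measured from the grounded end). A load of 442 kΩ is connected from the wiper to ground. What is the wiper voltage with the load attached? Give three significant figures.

The wiper splits the pot into (1−α)R = 163.2 kΩ above and αR = 56.76 kΩ below.
Lower section ‖ load = 50.30 kΩ.
V_wiper = 6.41 × 50.30/(163.2 + 50.30) = 1.51 V.

V ≈ 1.51 V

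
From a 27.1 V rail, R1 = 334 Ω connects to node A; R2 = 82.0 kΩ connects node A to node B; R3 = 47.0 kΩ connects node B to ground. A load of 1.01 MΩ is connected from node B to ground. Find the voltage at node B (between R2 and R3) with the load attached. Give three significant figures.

At node B, R3 is in parallel with the load: R3‖R_L = 44910 Ω.
Below node A the resistance is R2 + (R3‖R_L) = 126900 Ω, so V_A = 27.1 × 126900/127200 = 27.03 V.
Then V_B = V_A × (R3‖R_L)/(R2 + R3‖R_L) = 27.03 × 44910/126900 = 9.56 V.

V ≈ 9.56 V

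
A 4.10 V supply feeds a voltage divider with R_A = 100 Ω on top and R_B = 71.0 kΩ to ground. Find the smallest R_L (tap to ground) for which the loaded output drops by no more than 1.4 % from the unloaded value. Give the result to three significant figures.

R_L(min) ≈ 7.03 kΩ

Output resistance R_th = R_A‖R_B = (100 × 71000)/71100 = 99.86 Ω.
The fractional drop is R_th/(R_th + R_L); requiring this ≤ 0.0140 gives R_L ≥ R_th(1/0.0140 − 1) = 99.86 × 70.43 = 7.03 kΩ.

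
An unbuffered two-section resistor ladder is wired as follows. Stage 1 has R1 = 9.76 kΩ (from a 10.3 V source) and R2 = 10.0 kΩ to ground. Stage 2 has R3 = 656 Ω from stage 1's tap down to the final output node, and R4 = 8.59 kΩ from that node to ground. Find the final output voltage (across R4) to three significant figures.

Stage 2 presents R3+R4 = 9246 Ω as a load on stage 1's tap.
Stage 1's lower leg becomes R2‖(R3+R4) = 4804 Ω, so V_mid = 10.3 × 4804/14560 = 3.398 V.
Stage 2 is itself unloaded: V_out = V_mid × R4/(R3+R4) = 3.398 × 8590/9246 = 3.16 V.

V_out ≈ 3.16 V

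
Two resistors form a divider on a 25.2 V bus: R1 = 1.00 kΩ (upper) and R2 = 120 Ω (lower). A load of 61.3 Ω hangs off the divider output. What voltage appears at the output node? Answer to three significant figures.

The load sits in parallel with R2: R2‖R_L = (120 × 61.3) / (120 + 61.3) = 40.57 Ω.
V_out = 25.2 × 40.57 / (1000 + 40.57) = 25.2 × 40.57/1041 = 0.983 V.

V_out ≈ 0.983 V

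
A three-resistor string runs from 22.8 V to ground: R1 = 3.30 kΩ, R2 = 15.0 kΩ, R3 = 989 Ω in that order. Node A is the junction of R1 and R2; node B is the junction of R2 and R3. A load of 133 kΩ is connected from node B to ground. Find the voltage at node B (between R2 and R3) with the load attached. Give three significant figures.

At node B, R3 is in parallel with the load: R3‖R_L = 981.7 Ω.
Below node A the resistance is R2 + (R3‖R_L) = 15980 Ω, so V_A = 22.8 × 15980/19280 = 18.90 V.
Then V_B = V_A × (R3‖R_L)/(R2 + R3‖R_L) = 18.90 × 981.7/15980 = 1.16 V.

V ≈ 1.16 V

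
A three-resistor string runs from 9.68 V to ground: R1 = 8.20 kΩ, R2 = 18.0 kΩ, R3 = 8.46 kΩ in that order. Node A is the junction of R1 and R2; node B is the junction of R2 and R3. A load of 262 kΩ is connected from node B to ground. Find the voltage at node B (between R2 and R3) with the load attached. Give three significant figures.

V ≈ 2.31 V

At node B, R3 is in parallel with the load: R3‖R_L = 8.195 kΩ.
Below node A the resistance is R2 + (R3‖R_L) = 26.20 kΩ, so V_A = 9.68 × 26.20/34.40 = 7.372 V.
Then V_B = V_A × (R3‖R_L)/(R2 + R3‖R_L) = 7.372 × 8.195/26.20 = 2.31 V.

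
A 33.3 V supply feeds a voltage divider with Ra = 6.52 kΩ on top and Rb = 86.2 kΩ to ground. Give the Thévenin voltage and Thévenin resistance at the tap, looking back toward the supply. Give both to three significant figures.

V_th = 31.0 V, R_th = 6.06 kΩ

V_th is the open-circuit tap voltage: 33.3 × 86.2/(6.52 + 86.2) = 31.0 V.
With the supply zeroed, Ra and Rb appear in parallel from the tap: R_th = Ra‖Rb = (6.52 × 86.2)/92.72 = 6.06 kΩ.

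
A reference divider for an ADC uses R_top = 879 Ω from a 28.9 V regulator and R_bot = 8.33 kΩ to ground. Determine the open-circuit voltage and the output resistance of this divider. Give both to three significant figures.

V_th = 26.1 V, R_th = 795 Ω

V_th is the open-circuit tap voltage: 28.9 × 8330/(879 + 8330) = 26.1 V.
With the supply zeroed, R_top and R_bot appear in parallel from the tap: R_th = R_top‖R_bot = (879 × 8330)/9209 = 795 Ω.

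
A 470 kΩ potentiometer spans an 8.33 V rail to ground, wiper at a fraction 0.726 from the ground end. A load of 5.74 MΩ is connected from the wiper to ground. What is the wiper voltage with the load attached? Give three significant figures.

The wiper splits the pot into (1−α)R = 128.8 kΩ above and αR = 341.2 kΩ below.
Lower section ‖ load = 322.1 kΩ.
V_wiper = 8.33 × 322.1/(128.8 + 322.1) = 5.95 V.

V ≈ 5.95 V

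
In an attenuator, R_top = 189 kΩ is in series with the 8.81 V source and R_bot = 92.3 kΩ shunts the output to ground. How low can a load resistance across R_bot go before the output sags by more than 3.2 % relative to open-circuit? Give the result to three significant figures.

R_L(min) ≈ 1.88 MΩ

Output resistance R_th = R_top‖R_bot = (189 × 92.3)/281.3 = 62.01 kΩ.
The fractional drop is R_th/(R_th + R_L); requiring this ≤ 0.0320 gives R_L ≥ R_th(1/0.0320 − 1) = 62.01 × 30.25 = 1.88 MΩ.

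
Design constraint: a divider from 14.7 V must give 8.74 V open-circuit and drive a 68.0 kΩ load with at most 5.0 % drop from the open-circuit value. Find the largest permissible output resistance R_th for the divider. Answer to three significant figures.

Loading drop = R_th/(R_th + R_L) ≤ 0.0500, so R_th ≤ R_L · ε/(1−ε) = 68.0 kΩ × 0.0500/0.9500 = 3.58 kΩ.
(Any R1, R2 with R2/(R1+R2) = 0.595 and R1‖R2 ≤ 3.58 kΩ will meet the spec.)

R_th ≤ 3.58 kΩ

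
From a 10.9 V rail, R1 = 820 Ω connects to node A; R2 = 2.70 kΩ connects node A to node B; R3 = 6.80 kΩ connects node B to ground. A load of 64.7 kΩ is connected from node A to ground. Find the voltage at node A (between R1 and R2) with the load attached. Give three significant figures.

Below node A the series string R2+R3 = 9500 Ω sits in parallel with the 64700 Ω load: 8284 Ω.
V_A = 10.9 × 8284/(820 + 8284) = 9.92 V.

V ≈ 9.92 V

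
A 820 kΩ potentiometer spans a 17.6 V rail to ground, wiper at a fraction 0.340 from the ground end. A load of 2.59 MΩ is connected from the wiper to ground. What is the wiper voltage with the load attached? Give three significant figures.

The wiper splits the pot into (1−α)R = 541.2 kΩ above and αR = 278.8 kΩ below.
Lower section ‖ load = 251.7 kΩ.
V_wiper = 17.6 × 251.7/(541.2 + 251.7) = 5.59 V.

V ≈ 5.59 V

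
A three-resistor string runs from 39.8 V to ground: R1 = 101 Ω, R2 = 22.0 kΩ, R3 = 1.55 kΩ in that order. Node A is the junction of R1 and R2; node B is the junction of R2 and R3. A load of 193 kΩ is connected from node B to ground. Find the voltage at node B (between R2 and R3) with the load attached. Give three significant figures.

At node B, R3 is in parallel with the load: R3‖R_L = 1538 Ω.
Below node A the resistance is R2 + (R3‖R_L) = 23540 Ω, so V_A = 39.8 × 23540/23640 = 39.63 V.
Then V_B = V_A × (R3‖R_L)/(R2 + R3‖R_L) = 39.63 × 1538/23540 = 2.59 V.

V ≈ 2.59 V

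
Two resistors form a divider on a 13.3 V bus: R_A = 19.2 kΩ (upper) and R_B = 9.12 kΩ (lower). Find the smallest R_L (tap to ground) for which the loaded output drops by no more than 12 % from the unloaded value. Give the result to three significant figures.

Output resistance R_th = R_A‖R_B = (19.2 × 9.12)/28.32 = 6.183 kΩ.
The fractional drop is R_th/(R_th + R_L); requiring this ≤ 0.120 gives R_L ≥ R_th(1/0.120 − 1) = 6.183 × 7.333 = 45.3 kΩ.

R_L(min) ≈ 45.3 kΩ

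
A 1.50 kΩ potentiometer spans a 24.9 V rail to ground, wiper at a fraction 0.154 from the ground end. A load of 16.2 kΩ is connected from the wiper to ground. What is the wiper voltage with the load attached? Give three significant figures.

The wiper splits the pot into (1−α)R = 1269 Ω above and αR = 231.0 Ω below.
Lower section ‖ load = 227.8 Ω.
V_wiper = 24.9 × 227.8/(1269 + 227.8) = 3.79 V.

V ≈ 3.79 V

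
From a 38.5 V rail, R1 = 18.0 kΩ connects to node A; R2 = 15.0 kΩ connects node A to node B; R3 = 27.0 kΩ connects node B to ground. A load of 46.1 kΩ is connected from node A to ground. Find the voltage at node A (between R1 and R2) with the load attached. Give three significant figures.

V ≈ 21.2 V

Below node A the series string R2+R3 = 42.00 kΩ sits in parallel with the 46.1 kΩ load: 21.98 kΩ.
V_A = 38.5 × 21.98/(18.0 + 21.98) = 21.2 V.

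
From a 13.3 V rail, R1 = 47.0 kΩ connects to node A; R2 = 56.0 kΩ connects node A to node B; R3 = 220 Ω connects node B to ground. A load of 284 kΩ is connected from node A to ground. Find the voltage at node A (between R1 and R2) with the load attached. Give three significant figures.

V ≈ 6.65 V

Below node A the series string R2+R3 = 56220 Ω sits in parallel with the 284000 Ω load: 46930 Ω.
V_A = 13.3 × 46930/(47000 + 46930) = 6.65 V.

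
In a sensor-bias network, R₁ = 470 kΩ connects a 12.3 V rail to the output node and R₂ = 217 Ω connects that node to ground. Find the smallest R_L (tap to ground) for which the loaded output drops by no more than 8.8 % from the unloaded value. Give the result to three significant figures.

Output resistance R_th = R₁‖R₂ = (470000 × 217)/470200 = 216.9 Ω.
The fractional drop is R_th/(R_th + R_L); requiring this ≤ 0.0880 gives R_L ≥ R_th(1/0.0880 − 1) = 216.9 × 10.36 = 2.25 kΩ.

R_L(min) ≈ 2.25 kΩ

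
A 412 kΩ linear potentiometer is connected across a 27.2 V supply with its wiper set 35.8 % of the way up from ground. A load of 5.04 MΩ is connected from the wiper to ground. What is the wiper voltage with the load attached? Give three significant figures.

V ≈ 9.56 V

The wiper splits the pot into (1−α)R = 264.5 kΩ above and αR = 147.5 kΩ below.
Lower section ‖ load = 143.3 kΩ.
V_wiper = 27.2 × 143.3/(264.5 + 143.3) = 9.56 V.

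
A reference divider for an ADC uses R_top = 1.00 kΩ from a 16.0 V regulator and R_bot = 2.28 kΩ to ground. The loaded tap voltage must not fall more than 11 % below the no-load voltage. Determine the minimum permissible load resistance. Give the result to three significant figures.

R_L(min) ≈ 5.62 kΩ

Output resistance R_th = R_top‖R_bot = (1000 × 2280)/3280 = 695.1 Ω.
The fractional drop is R_th/(R_th + R_L); requiring this ≤ 0.110 gives R_L ≥ R_th(1/0.110 − 1) = 695.1 × 8.091 = 5.62 kΩ.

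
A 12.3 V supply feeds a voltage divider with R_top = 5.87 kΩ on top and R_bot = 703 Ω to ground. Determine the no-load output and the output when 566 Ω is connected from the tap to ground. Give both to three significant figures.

Open-circuit: V = 12.3 × 703/(5870 + 703) = 1.32 V.
With the load, R_bot becomes R_bot‖R_L = 313.6 Ω, so V = 12.3 × 313.6/6184 = 0.624 V.

Unloaded: 1.32 V; loaded: 0.624 V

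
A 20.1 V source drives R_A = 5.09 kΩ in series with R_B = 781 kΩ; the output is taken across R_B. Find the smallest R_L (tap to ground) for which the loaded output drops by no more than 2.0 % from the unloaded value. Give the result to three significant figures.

Output resistance R_th = R_A‖R_B = (5.09 × 781)/786.1 = 5.057 kΩ.
The fractional drop is R_th/(R_th + R_L); requiring this ≤ 0.0200 gives R_L ≥ R_th(1/0.0200 − 1) = 5.057 × 49.00 = 248 kΩ.

R_L(min) ≈ 248 kΩ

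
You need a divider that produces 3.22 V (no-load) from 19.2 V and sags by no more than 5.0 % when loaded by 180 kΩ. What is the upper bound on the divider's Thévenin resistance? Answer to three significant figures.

Loading drop = R_th/(R_th + R_L) ≤ 0.0500, so R_th ≤ R_L · ε/(1−ε) = 180 kΩ × 0.0500/0.9500 = 9.47 kΩ.
(Any R1, R2 with R2/(R1+R2) = 0.168 and R1‖R2 ≤ 9.47 kΩ will meet the spec.)

R_th ≤ 9.47 kΩ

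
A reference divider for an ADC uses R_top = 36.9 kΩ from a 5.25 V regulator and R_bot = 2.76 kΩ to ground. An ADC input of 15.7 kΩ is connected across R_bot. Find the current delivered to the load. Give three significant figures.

R_bot‖R_L = 2.347 kΩ; V_out = 5.25 × 2.347/39.25 = 0.3140 V.
I_L = V_out / R_L = 0.3140 / 15.7 kΩ = 0.0200 mA.

I_L ≈ 0.0200 mA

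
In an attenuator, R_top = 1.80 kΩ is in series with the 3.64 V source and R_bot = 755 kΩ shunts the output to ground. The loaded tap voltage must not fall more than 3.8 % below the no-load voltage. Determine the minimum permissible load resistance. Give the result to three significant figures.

R_L(min) ≈ 45.5 kΩ

Output resistance R_th = R_top‖R_bot = (1.80 × 755)/756.8 = 1.796 kΩ.
The fractional drop is R_th/(R_th + R_L); requiring this ≤ 0.0380 gives R_L ≥ R_th(1/0.0380 − 1) = 1.796 × 25.32 = 45.5 kΩ.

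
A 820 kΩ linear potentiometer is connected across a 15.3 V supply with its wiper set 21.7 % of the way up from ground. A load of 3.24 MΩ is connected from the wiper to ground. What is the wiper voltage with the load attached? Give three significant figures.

The wiper splits the pot into (1−α)R = 642.1 kΩ above and αR = 177.9 kΩ below.
Lower section ‖ load = 168.7 kΩ.
V_wiper = 15.3 × 168.7/(642.1 + 168.7) = 3.18 V.

V ≈ 3.18 V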